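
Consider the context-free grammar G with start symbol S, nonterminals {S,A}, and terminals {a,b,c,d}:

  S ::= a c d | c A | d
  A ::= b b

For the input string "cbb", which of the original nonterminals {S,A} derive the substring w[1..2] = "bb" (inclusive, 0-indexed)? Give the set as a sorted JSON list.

CNF form of G:
  S -> T1 X4 | T2 A | d
  A -> T0 T0
  T0 -> b
  T1 -> a
  T2 -> c
  T3 -> d
  X4 -> T2 T3

CYK fill, restricted to cells inside w[1..2]:
  cell(1,1) b: {T0}  orig:{}
  cell(2,2) b: {T0}  orig:{}
  cell(1,2) bb: {A}

Original NTs in T[1,2] deriving "bb": ["A"]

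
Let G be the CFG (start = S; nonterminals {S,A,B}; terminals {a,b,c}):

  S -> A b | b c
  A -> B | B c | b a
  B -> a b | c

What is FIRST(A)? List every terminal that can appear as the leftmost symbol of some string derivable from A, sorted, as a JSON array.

FIRST sets, iterate to fixpoint:
[1]
  A via A→b a: +{b}
  B via B→a b: +{a}
  B via B→c: +{c}
  S via S→A b: +{b}
  FIRST[S]={b}  FIRST[A]={b}  FIRST[B]={a,c}
[2]
  A via A→B: +{a,c}
  S via S→A b: +{a,c}
  FIRST[S]={a,b,c}  FIRST[A]={a,b,c}  FIRST[B]={a,c}
[3] (no change)
  FIRST[S]={a,b,c}  FIRST[A]={a,b,c}  FIRST[B]={a,c}

FIRST(A) = ["a", "b", "c"]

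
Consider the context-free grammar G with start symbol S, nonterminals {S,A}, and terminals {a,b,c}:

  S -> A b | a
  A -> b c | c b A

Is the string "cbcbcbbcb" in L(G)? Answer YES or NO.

Convert to CNF:
  S -> A T0 | a
  A -> T0 T1 | T1 X2
  T0 -> b
  T1 -> c
  X2 -> T0 A

Fill CYK table bottom-up:
  T[0,0] 'c' = {T1}  orig:{}
  T[1,1] 'b' = {T0}  orig:{}
  T[2,2] 'c' = {T1}  orig:{}
  T[3,3] 'b' = {T0}  orig:{}
  T[4,4] 'c' = {T1}  orig:{}
  T[5,5] 'b' = {T0}  orig:{}
  T[6,6] 'b' = {T0}  orig:{}
  T[7,7] 'c' = {T1}  orig:{}
  T[8,8] 'b' = {T0}  orig:{}
  T[0,1] 'cb' = ∅
  T[1,2] 'bc' = {A}
  T[2,3] 'cb' = ∅
  T[3,4] 'bc' = {A}
  T[4,5] 'cb' = ∅
  T[5,6] 'bb' = ∅
  T[6,7] 'bc' = {A}
  T[7,8] 'cb' = ∅
  T[0,2] 'cbc' = ∅
  T[1,3] 'bcb' = {S}
  T[2,4] 'cbc' = ∅
  T[3,5] 'bcb' = {S}
  T[4,6] 'cbb' = ∅
  T[5,7] 'bbc' = {X2}  orig:{}
  T[6,8] 'bcb' = {S}
  T[0,3] 'cbcb' = ∅
  T[1,4] 'bcbc' = ∅
  T[2,5] 'cbcb' = ∅
  T[3,6] 'bcbb' = ∅
  T[4,7] 'cbbc' = {A}
  T[5,8] 'bbcb' = ∅
  T[0,4] 'cbcbc' = ∅
  T[1,5] 'bcbcb' = ∅
  T[2,6] 'cbcbb' = ∅
  T[3,7] 'bcbbc' = {X2}  orig:{}
  T[4,8] 'cbbcb' = {S}
  T[0,5] 'cbcbcb' = ∅
  T[1,6] 'bcbcbb' = ∅
  T[2,7] 'cbcbbc' = {A}
  T[3,8] 'bcbbcb' = ∅
  T[0,6] 'cbcbcbb' = ∅
  T[1,7] 'bcbcbbc' = {X2}  orig:{}
  T[2,8] 'cbcbbcb' = {S}
  T[0,7] 'cbcbcbbc' = {A}
  T[1,8] 'bcbcbbcb' = ∅
  T[0,8] 'cbcbcbbcb' = {S}

S ∈ T[0,8] ⇒ YES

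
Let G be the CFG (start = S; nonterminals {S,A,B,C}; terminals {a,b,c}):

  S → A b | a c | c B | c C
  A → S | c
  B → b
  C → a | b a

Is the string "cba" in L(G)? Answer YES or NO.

CNF form of G:
  S -> A T0 | T1 T2 | T2 B | T2 C
  A -> A T0 | T1 T2 | T2 B | T2 C | c
  B -> b
  C -> T0 T1 | a
  T0 -> b
  T1 -> a
  T2 -> c

CYK fill:
  cell(0,0) c: {A,T2}  orig:{A}
  cell(1,1) b: {B,T0}  orig:{B}
  cell(2,2) a: {C,T1}  orig:{C}
  cell(0,1) cb: {A,S}
  cell(1,2) ba: {C}
  cell(0,2) cba: {A,S}

S ∈ T[0,2] ⇒ YES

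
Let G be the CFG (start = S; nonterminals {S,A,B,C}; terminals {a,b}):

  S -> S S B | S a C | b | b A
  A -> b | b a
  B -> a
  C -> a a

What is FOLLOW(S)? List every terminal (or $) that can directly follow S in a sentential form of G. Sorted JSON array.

Compute FIRST by fixpoint:
round 1:
  A via A→b: +{b}
  B via B→a: +{a}
  C via C→a a: +{a}
  S via S→b: +{b}
  FIRST(S)={b}  FIRST(A)={b}  FIRST(B)={a}  FIRST(C)={a}
round 2: (no change)
  FIRST(S)={b}  FIRST(A)={b}  FIRST(B)={a}  FIRST(C)={a}

FOLLOW iteration:
FOLLOW(S) := {$}
[1]
  S→S S B: FOLLOW(S) ⊇ FIRST(S) = {b}; new: +{b}
  S→S S B: FOLLOW(S) ⊇ FIRST(B) = {a}; new: +{a}
  S→S S B: FOLLOW(B) ⊇ FOLLOW(S) ⊇ {$,a,b}; new: +{$,a,b}
  S→S a C: FOLLOW(C) ⊇ FOLLOW(S) ⊇ {$,a,b}; new: +{$,a,b}
  S→b A: FOLLOW(A) ⊇ FOLLOW(S) ⊇ {$,a,b}; new: +{$,a,b}
  FOLLOW[S]={$,a,b}  FOLLOW[A]={$,a,b}  FOLLOW[B]={$,a,b}  FOLLOW[C]={$,a,b}
[2] (no change)
  FOLLOW[S]={$,a,b}  FOLLOW[A]={$,a,b}  FOLLOW[B]={$,a,b}  FOLLOW[C]={$,a,b}

FOLLOW(S) = ["$", "a", "b"]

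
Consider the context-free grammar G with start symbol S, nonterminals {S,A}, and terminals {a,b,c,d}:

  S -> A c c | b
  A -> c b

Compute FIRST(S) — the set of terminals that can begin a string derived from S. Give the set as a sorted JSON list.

FIRST sets, iterate to fixpoint:
iter 1:
  A via A→c b: +{c}
  S via S→A c c: +{c}
  S via S→b: +{b}
  S: {b,c}  A: {c}
iter 2: — fixpoint
  S: {b,c}  A: {c}

FIRST(S) = ["b", "c"]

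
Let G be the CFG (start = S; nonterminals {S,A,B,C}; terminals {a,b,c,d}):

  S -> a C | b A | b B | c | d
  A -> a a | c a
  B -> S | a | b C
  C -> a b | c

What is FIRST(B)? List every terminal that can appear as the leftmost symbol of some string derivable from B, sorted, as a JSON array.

Compute FIRST by fixpoint:
[1]
  A via A→a a: +{a}
  A via A→c a: +{c}
  B via B→a: +{a}
  B via B→b C: +{b}
  C via C→a b: +{a}
  C via C→c: +{c}
  S via S→a C: +{a}
  S via S→b A: +{b}
  S via S→c: +{c}
  S via S→d: +{d}
  FIRST(S)={a,b,c,d}  FIRST(A)={a,c}  FIRST(B)={a,b}  FIRST(C)={a,c}
[2]
  B via B→S: +{c,d}
  FIRST(S)={a,b,c,d}  FIRST(A)={a,c}  FIRST(B)={a,b,c,d}  FIRST(C)={a,c}
[3] done
  FIRST(S)={a,b,c,d}  FIRST(A)={a,c}  FIRST(B)={a,b,c,d}  FIRST(C)={a,c}

FIRST(B) = ["a", "b", "c", "d"]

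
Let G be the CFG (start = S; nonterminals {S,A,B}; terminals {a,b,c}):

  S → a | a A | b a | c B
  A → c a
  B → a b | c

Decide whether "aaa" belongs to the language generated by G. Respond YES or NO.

Convert to CNF:
  S -> T0 B | T1 A | T2 T1 | a
  A -> T0 T1
  B -> T1 T2 | c
  T0 -> c
  T1 -> a
  T2 -> b

CYK fill:
  [0..0]={S,T1}  "a"  orig:{S}
  [1..1]={S,T1}  "a"  orig:{S}
  [2..2]={S,T1}  "a"  orig:{S}
  [0..1]=∅  "aa"
  [1..2]=∅  "aa"
  [0..2]=∅  "aaa"

S ∉ T[0,2] ⇒ NO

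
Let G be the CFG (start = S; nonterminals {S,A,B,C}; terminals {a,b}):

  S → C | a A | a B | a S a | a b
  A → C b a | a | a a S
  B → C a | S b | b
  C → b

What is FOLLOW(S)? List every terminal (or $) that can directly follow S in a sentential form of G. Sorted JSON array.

Compute FIRST by fixpoint:
round 1:
  A via A→a: +{a}
  B via B→b: +{b}
  C via C→b: +{b}
  S via S→C: +{b}
  S via S→a A: +{a}
  FIRST(S)={a,b}  FIRST(A)={a}  FIRST(B)={b}  FIRST(C)={b}
round 2:
  A via A→C b a: +{b}
  B via B→S b: +{a}
  FIRST(S)={a,b}  FIRST(A)={a,b}  FIRST(B)={a,b}  FIRST(C)={b}
round 3: (stable)
  FIRST(S)={a,b}  FIRST(A)={a,b}  FIRST(B)={a,b}  FIRST(C)={b}

Compute FOLLOW by fixpoint:
initialize: $ ∈ FOLLOW(S)
iter 1:
  A→C b a: FOLLOW(C) ⊇ FIRST(b) = {b}; new: +{b}
  B→C a: FOLLOW(C) ⊇ FIRST(a) = {a}; new: +{a}
  B→S b: FOLLOW(S) ⊇ FIRST(b) = {b}; new: +{b}
  S→C: FOLLOW(C) ⊇ FOLLOW(S) ⊇ {$,b}; new: +{$}
  S→a A: FOLLOW(A) ⊇ FOLLOW(S) ⊇ {$,b}; new: +{$,b}
  S→a B: FOLLOW(B) ⊇ FOLLOW(S) ⊇ {$,b}; new: +{$,b}
  S→a S a: FOLLOW(S) ⊇ FIRST(a) = {a}; new: +{a}
  FOLLOW[S]={$,a,b}  FOLLOW[A]={$,b}  FOLLOW[B]={$,b}  FOLLOW[C]={$,a,b}
iter 2:
  S→a A: FOLLOW(A) ⊇ FOLLOW(S) ⊇ {$,a,b}; new: +{a}
  S→a B: FOLLOW(B) ⊇ FOLLOW(S) ⊇ {$,a,b}; new: +{a}
  FOLLOW[S]={$,a,b}  FOLLOW[A]={$,a,b}  FOLLOW[B]={$,a,b}  FOLLOW[C]={$,a,b}
iter 3: (no change)
  FOLLOW[S]={$,a,b}  FOLLOW[A]={$,a,b}  FOLLOW[B]={$,a,b}  FOLLOW[C]={$,a,b}

FOLLOW(S) = ["$", "a", "b"]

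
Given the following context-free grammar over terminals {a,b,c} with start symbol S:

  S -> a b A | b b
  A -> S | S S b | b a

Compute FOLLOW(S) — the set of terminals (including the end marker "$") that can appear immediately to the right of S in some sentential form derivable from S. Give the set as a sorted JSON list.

FIRST sets, iterate to fixpoint:
pass 1:
  A via A→b a: +{b}
  S via S→a b A: +{a}
  S via S→b b: +{b}
  FIRST(S)={a,b}  FIRST(A)={b}
pass 2:
  A via A→S: +{a}
  FIRST(S)={a,b}  FIRST(A)={a,b}
pass 3: — fixpoint
  FIRST(S)={a,b}  FIRST(A)={a,b}

FOLLOW sets:
FOLLOW(S) := {$}
round 1:
  A→S S b: FOLLOW(S) ⊇ FIRST(S) = {a,b}; new: +{a,b}
  S→a b A: FOLLOW(A) ⊇ FOLLOW(S) ⊇ {$,a,b}; new: +{$,a,b}
  FOLLOW(S)={$,a,b}  FOLLOW(A)={$,a,b}
round 2: (no change)
  FOLLOW(S)={$,a,b}  FOLLOW(A)={$,a,b}

FOLLOW(S) = ["$", "a", "b"]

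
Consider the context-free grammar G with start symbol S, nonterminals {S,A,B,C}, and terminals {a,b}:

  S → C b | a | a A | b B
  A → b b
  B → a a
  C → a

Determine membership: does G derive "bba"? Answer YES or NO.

CNF form of G:
  S -> C T0 | T0 B | T1 A | a
  A -> T0 T0
  B -> T1 T1
  C -> a
  T0 -> b
  T1 -> a

CYK fill:
  cell(0,0) b: {T0}  orig:{}
  cell(1,1) b: {T0}  orig:{}
  cell(2,2) a: {C,S,T1}  orig:{C,S}
  cell(0,1) bb: {A}
  cell(1,2) ba: ∅
  cell(0,2) bba: ∅

S ∉ T[0,2] ⇒ NO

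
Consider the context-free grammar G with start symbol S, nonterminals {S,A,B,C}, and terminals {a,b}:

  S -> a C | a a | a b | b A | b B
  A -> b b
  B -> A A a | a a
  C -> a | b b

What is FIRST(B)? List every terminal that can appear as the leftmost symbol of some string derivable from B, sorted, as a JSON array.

Compute FIRST by fixpoint:
iter 1:
  A via A→b b: +{b}
  B via B→A A a: +{b}
  B via B→a a: +{a}
  C via C→a: +{a}
  C via C→b b: +{b}
  S via S→a C: +{a}
  S via S→b A: +{b}
  FIRST[S]={a,b}  FIRST[A]={b}  FIRST[B]={a,b}  FIRST[C]={a,b}
iter 2: (no change)
  FIRST[S]={a,b}  FIRST[A]={b}  FIRST[B]={a,b}  FIRST[C]={a,b}

FIRST(B) = ["a", "b"]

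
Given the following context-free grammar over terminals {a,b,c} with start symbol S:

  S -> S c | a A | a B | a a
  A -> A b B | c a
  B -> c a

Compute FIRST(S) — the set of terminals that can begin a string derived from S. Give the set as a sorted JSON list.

FIRST iteration:
[1]
  A via A→c a: +{c}
  B via B→c a: +{c}
  S via S→a A: +{a}
  S: {a}  A: {c}  B: {c}
[2] (stable)
  S: {a}  A: {c}  B: {c}

FIRST(S) = ["a"]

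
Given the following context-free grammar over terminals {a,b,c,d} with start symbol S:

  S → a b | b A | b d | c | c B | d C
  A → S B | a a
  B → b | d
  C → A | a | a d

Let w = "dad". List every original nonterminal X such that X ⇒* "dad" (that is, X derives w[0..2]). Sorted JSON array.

CNF form of G:
  S -> T0 T2 | T1 C | T2 A | T2 T1 | T3 B | c
  A -> S B | T0 T0
  B -> b | d
  C -> S B | T0 T0 | T0 T1 | a
  T0 -> a
  T1 -> d
  T2 -> b
  T3 -> c

Fill CYK table bottom-up (cells [i..j] with 0 ≤ i ≤ j ≤ 2 only):
  cell(0,0) d: {B,T1}  orig:{B}
  cell(1,1) a: {C,T0}  orig:{C}
  cell(2,2) d: {B,T1}  orig:{B}
  cell(0,1) da: {S}
  cell(1,2) ad: {C}
  cell(0,2) dad: {A,C,S}

Original NTs in T[0,2] deriving "dad": ["A", "C", "S"]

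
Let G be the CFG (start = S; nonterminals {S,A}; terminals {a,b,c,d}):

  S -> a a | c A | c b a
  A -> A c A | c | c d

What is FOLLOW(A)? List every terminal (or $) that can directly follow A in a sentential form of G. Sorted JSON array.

Compute FIRST by fixpoint:
iter 1:
  A via A→c: +{c}
  S via S→a a: +{a}
  S via S→c A: +{c}
  FIRST[S]={a,c}  FIRST[A]={c}
iter 2: (no change)
  FIRST[S]={a,c}  FIRST[A]={c}

FOLLOW sets:
initialize: $ ∈ FOLLOW(S)
pass 1:
  A→A c A: FOLLOW(A) ⊇ FIRST(c) = {c}; new: +{c}
  S→c A: FOLLOW(A) ⊇ FOLLOW(S) ⊇ {$}; new: +{$}
  S: {$}  A: {$,c}
pass 2: (no change)
  S: {$}  A: {$,c}

FOLLOW(A) = ["$", "c"]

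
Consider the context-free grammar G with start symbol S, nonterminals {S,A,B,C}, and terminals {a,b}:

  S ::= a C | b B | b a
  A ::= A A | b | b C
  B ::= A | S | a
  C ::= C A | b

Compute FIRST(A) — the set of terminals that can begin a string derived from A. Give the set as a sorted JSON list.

Compute FIRST by fixpoint:
[1]
  A via A→b: +{b}
  B via B→A: +{b}
  B via B→a: +{a}
  C via C→b: +{b}
  S via S→a C: +{a}
  S via S→b B: +{b}
  FIRST[S]={a,b}  FIRST[A]={b}  FIRST[B]={a,b}  FIRST[C]={b}
[2] (no change)
  FIRST[S]={a,b}  FIRST[A]={b}  FIRST[B]={a,b}  FIRST[C]={b}

FIRST(A) = ["b"]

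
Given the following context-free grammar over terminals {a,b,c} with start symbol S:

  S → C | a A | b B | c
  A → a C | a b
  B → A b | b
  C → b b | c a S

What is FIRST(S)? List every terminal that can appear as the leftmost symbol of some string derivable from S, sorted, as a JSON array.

FIRST sets, iterate to fixpoint:
[1]
  A via A→a C: +{a}
  B via B→A b: +{a}
  B via B→b: +{b}
  C via C→b b: +{b}
  C via C→c a S: +{c}
  S via S→C: +{b,c}
  S via S→a A: +{a}
  FIRST[S]={a,b,c}  FIRST[A]={a}  FIRST[B]={a,b}  FIRST[C]={b,c}
[2] — fixpoint
  FIRST[S]={a,b,c}  FIRST[A]={a}  FIRST[B]={a,b}  FIRST[C]={b,c}

FIRST(S) = ["a", "b", "c"]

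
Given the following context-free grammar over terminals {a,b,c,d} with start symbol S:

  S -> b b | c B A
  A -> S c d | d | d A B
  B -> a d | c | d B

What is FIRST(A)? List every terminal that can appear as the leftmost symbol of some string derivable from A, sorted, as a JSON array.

FIRST sets, iterate to fixpoint:
[1]
  A via A→d: +{d}
  B via B→a d: +{a}
  B via B→c: +{c}
  B via B→d B: +{d}
  S via S→b b: +{b}
  S via S→c B A: +{c}
  S: {b,c}  A: {d}  B: {a,c,d}
[2]
  A via A→S c d: +{b,c}
  S: {b,c}  A: {b,c,d}  B: {a,c,d}
[3] (stable)
  S: {b,c}  A: {b,c,d}  B: {a,c,d}

FIRST(A) = ["b", "c", "d"]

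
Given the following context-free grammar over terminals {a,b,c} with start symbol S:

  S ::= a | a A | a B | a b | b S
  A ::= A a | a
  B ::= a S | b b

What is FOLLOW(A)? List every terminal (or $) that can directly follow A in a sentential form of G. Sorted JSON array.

FIRST iteration:
round 1:
  A via A→a: +{a}
  B via B→a S: +{a}
  B via B→b b: +{b}
  S via S→a: +{a}
  S via S→b S: +{b}
  S: {a,b}  A: {a}  B: {a,b}
round 2: done
  S: {a,b}  A: {a}  B: {a,b}

FOLLOW sets:
initialize: $ ∈ FOLLOW(S)
[1]
  A→A a: FOLLOW(A) ⊇ FIRST(a) = {a}; new: +{a}
  S→a A: FOLLOW(A) ⊇ FOLLOW(S) ⊇ {$}; new: +{$}
  S→a B: FOLLOW(B) ⊇ FOLLOW(S) ⊇ {$}; new: +{$}
  FOLLOW(S)={$}  FOLLOW(A)={$,a}  FOLLOW(B)={$}
[2] (no change)
  FOLLOW(S)={$}  FOLLOW(A)={$,a}  FOLLOW(B)={$}

FOLLOW(A) = ["$", "a"]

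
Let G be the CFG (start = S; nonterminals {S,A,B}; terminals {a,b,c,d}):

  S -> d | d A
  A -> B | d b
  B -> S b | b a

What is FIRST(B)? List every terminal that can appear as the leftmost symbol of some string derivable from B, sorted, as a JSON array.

FIRST iteration:
pass 1:
  A via A→d b: +{d}
  B via B→b a: +{b}
  S via S→d: +{d}
  FIRST[S]={d}  FIRST[A]={d}  FIRST[B]={b}
pass 2:
  A via A→B: +{b}
  B via B→S b: +{d}
  FIRST[S]={d}  FIRST[A]={b,d}  FIRST[B]={b,d}
pass 3: done
  FIRST[S]={d}  FIRST[A]={b,d}  FIRST[B]={b,d}

FIRST(B) = ["b", "d"]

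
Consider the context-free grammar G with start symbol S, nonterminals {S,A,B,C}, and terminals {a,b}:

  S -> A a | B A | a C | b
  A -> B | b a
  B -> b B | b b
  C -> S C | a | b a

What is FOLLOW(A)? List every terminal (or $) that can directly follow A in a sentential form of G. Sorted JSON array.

Compute FIRST by fixpoint:
round 1:
  A via A→b a: +{b}
  B via B→b B: +{b}
  C via C→a: +{a}
  C via C→b a: +{b}
  S via S→A a: +{b}
  S via S→a C: +{a}
  S: {a,b}  A: {b}  B: {b}  C: {a,b}
round 2: (stable)
  S: {a,b}  A: {b}  B: {b}  C: {a,b}

FOLLOW iteration:
FOLLOW(S) := {$}
[1]
  C→S C: FOLLOW(S) ⊇ FIRST(C) = {a,b}; new: +{a,b}
  S→A a: FOLLOW(A) ⊇ FIRST(a) = {a}; new: +{a}
  S→B A: FOLLOW(B) ⊇ FIRST(A) = {b}; new: +{b}
  S→B A: FOLLOW(A) ⊇ FOLLOW(S) ⊇ {$,a,b}; new: +{$,b}
  S→a C: FOLLOW(C) ⊇ FOLLOW(S) ⊇ {$,a,b}; new: +{$,a,b}
  FOLLOW[S]={$,a,b}  FOLLOW[A]={$,a,b}  FOLLOW[B]={b}  FOLLOW[C]={$,a,b}
[2]
  A→B: FOLLOW(B) ⊇ FOLLOW(A) ⊇ {$,a,b}; new: +{$,a}
  FOLLOW[S]={$,a,b}  FOLLOW[A]={$,a,b}  FOLLOW[B]={$,a,b}  FOLLOW[C]={$,a,b}
[3] — fixpoint
  FOLLOW[S]={$,a,b}  FOLLOW[A]={$,a,b}  FOLLOW[B]={$,a,b}  FOLLOW[C]={$,a,b}

FOLLOW(A) = ["$", "a", "b"]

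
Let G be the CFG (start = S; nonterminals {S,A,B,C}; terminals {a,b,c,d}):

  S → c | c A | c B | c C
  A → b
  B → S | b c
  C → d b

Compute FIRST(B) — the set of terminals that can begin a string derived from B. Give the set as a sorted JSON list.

FIRST sets, iterate to fixpoint:
iter 1:
  A via A→b: +{b}
  B via B→b c: +{b}
  C via C→d b: +{d}
  S via S→c: +{c}
  S: {c}  A: {b}  B: {b}  C: {d}
iter 2:
  B via B→S: +{c}
  S: {c}  A: {b}  B: {b,c}  C: {d}
iter 3: — fixpoint
  S: {c}  A: {b}  B: {b,c}  C: {d}

FIRST(B) = ["b", "c"]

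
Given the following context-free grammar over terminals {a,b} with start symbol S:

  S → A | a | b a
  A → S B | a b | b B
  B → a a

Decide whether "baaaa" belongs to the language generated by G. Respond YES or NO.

Convert to CNF:
  S -> S B | T0 T1 | T1 B | T1 T0 | a
  A -> S B | T0 T1 | T1 B
  B -> T0 T0
  T0 -> a
  T1 -> b

CYK table (by increasing span):
  T[0,0] 'b' = {T1}  orig:{}
  T[1,1] 'a' = {S,T0}  orig:{S}
  T[2,2] 'a' = {S,T0}  orig:{S}
  T[3,3] 'a' = {S,T0}  orig:{S}
  T[4,4] 'a' = {S,T0}  orig:{S}
  T[0,1] 'ba' = {S}
  T[1,2] 'aa' = {B}
  T[2,3] 'aa' = {B}
  T[3,4] 'aa' = {B}
  T[0,2] 'baa' = {A,S}
  T[1,3] 'aaa' = {A,S}
  T[2,4] 'aaa' = {A,S}
  T[0,3] 'baaa' = {A,S}
  T[1,4] 'aaaa' = ∅
  T[0,4] 'baaaa' = {A,S}

S ∈ T[0,4] ⇒ YES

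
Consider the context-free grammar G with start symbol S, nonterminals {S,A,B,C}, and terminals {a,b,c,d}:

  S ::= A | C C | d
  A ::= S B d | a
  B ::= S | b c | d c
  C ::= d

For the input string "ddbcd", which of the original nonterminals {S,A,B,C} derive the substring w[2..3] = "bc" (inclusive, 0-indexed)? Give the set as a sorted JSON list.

CNF form of G:
  S -> C C | S X5 | a | d
  A -> S X3 | a
  B -> C C | S X4 | T0 T2 | T1 T2 | a | d
  C -> d
  T0 -> d
  T1 -> b
  T2 -> c
  X3 -> B T0
  X4 -> B T0
  X5 -> B T0

CYK table (by increasing span), restricted to cells inside w[2..3]:
  cell(2,2) b: {T1}  orig:{}
  cell(3,3) c: {T2}  orig:{}
  cell(2,3) bc: {B}

Original NTs in T[2,3] deriving "bc": ["B"]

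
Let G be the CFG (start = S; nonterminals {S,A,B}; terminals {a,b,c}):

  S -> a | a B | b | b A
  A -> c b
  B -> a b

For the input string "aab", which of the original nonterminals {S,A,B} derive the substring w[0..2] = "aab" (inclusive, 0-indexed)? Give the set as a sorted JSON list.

Convert to CNF:
  S -> T1 A | T2 B | a | b
  A -> T0 T1
  B -> T2 T1
  T0 -> c
  T1 -> b
  T2 -> a

Fill CYK table bottom-up — only the sub-triangle for w[0..2]:
  T[0,0] 'a' = {S,T2}  orig:{S}
  T[1,1] 'a' = {S,T2}  orig:{S}
  T[2,2] 'b' = {S,T1}  orig:{S}
  T[0,1] 'aa' = ∅
  T[1,2] 'ab' = {B}
  T[0,2] 'aab' = {S}

Original NTs in T[0,2] deriving "aab": ["S"]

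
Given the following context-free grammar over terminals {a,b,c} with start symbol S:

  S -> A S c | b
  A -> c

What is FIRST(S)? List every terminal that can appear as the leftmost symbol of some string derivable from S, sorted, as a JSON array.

Compute FIRST by fixpoint:
round 1:
  A via A→c: +{c}
  S via S→A S c: +{c}
  S via S→b: +{b}
  FIRST[S]={b,c}  FIRST[A]={c}
round 2: done
  FIRST[S]={b,c}  FIRST[A]={c}

FIRST(S) = ["b", "c"]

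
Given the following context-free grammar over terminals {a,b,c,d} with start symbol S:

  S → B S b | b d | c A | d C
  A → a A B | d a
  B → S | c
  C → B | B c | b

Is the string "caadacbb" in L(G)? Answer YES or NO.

CNF form of G:
  S -> B X7 | T1 C | T2 T1 | T3 A
  A -> T0 X4 | T1 T0
  B -> B X5 | T1 C | T2 T1 | T3 A | c
  C -> B T3 | B X6 | T1 C | T2 T1 | T3 A | b | c
  T0 -> a
  T1 -> d
  T2 -> b
  T3 -> c
  X4 -> A B
  X5 -> S T2
  X6 -> S T2
  X7 -> S T2

Fill CYK table bottom-up:
  T[0,0] 'c' = {B,C,T3}  orig:{B,C}
  T[1,1] 'a' = {T0}  orig:{}
  T[2,2] 'a' = {T0}  orig:{}
  T[3,3] 'd' = {T1}  orig:{}
  T[4,4] 'a' = {T0}  orig:{}
  T[5,5] 'c' = {B,C,T3}  orig:{B,C}
  T[6,6] 'b' = {C,T2}  orig:{C}
  T[7,7] 'b' = {C,T2}  orig:{C}
  T[0,1] 'ca' = ∅
  T[1,2] 'aa' = ∅
  T[2,3] 'ad' = ∅
  T[3,4] 'da' = {A}
  T[4,5] 'ac' = ∅
  T[5,6] 'cb' = ∅
  T[6,7] 'bb' = ∅
  T[0,2] 'caa' = ∅
  T[1,3] 'aad' = ∅
  T[2,4] 'ada' = ∅
  T[3,5] 'dac' = {X4}  orig:{}
  T[4,6] 'acb' = ∅
  T[5,7] 'cbb' = ∅
  T[0,3] 'caad' = ∅
  T[1,4] 'aada' = ∅
  T[2,5] 'adac' = {A}
  T[3,6] 'dacb' = ∅
  T[4,7] 'acbb' = ∅
  T[0,4] 'caada' = ∅
  T[1,5] 'aadac' = ∅
  T[2,6] 'adacb' = ∅
  T[3,7] 'dacbb' = ∅
  T[0,5] 'caadac' = ∅
  T[1,6] 'aadacb' = ∅
  T[2,7] 'adacbb' = ∅
  T[0,6] 'caadacb' = ∅
  T[1,7] 'aadacbb' = ∅
  T[0,7] 'caadacbb' = ∅

S ∉ T[0,7] ⇒ NO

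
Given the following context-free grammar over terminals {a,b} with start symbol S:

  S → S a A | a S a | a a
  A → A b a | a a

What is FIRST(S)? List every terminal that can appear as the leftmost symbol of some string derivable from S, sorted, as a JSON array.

FIRST iteration:
round 1:
  A via A→a a: +{a}
  S via S→a S a: +{a}
  FIRST(S)={a}  FIRST(A)={a}
round 2: (no change)
  FIRST(S)={a}  FIRST(A)={a}

FIRST(S) = ["a"]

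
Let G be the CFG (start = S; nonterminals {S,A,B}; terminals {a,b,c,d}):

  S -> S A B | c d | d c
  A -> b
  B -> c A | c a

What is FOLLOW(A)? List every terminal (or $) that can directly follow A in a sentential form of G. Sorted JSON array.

Compute FIRST by fixpoint:
pass 1:
  A via A→b: +{b}
  B via B→c A: +{c}
  S via S→c d: +{c}
  S via S→d c: +{d}
  FIRST[S]={c,d}  FIRST[A]={b}  FIRST[B]={c}
pass 2: (no change)
  FIRST[S]={c,d}  FIRST[A]={b}  FIRST[B]={c}

Compute FOLLOW by fixpoint:
initialize: $ ∈ FOLLOW(S)
pass 1:
  S→S A B: FOLLOW(S) ⊇ FIRST(A) = {b}; new: +{b}
  S→S A B: FOLLOW(A) ⊇ FIRST(B) = {c}; new: +{c}
  S→S A B: FOLLOW(B) ⊇ FOLLOW(S) ⊇ {$,b}; new: +{$,b}
  FOLLOW[S]={$,b}  FOLLOW[A]={c}  FOLLOW[B]={$,b}
pass 2:
  B→c A: FOLLOW(A) ⊇ FOLLOW(B) ⊇ {$,b}; new: +{$,b}
  FOLLOW[S]={$,b}  FOLLOW[A]={$,b,c}  FOLLOW[B]={$,b}
pass 3: (no change)
  FOLLOW[S]={$,b}  FOLLOW[A]={$,b,c}  FOLLOW[B]={$,b}

FOLLOW(A) = ["$", "b", "c"]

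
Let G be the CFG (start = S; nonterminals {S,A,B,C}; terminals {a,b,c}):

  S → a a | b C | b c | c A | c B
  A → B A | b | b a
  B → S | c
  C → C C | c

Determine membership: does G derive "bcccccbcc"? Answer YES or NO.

Convert to CNF:
  S -> T0 C | T0 T2 | T1 T1 | T2 A | T2 B
  A -> B A | T0 T1 | b
  B -> T0 C | T0 T2 | T1 T1 | T2 A | T2 B | c
  C -> C C | c
  T0 -> b
  T1 -> a
  T2 -> c

CYK table (by increasing span):
  T[0,0] 'b' = {A,T0}  orig:{A}
  T[1,1] 'c' = {B,C,T2}  orig:{B,C}
  T[2,2] 'c' = {B,C,T2}  orig:{B,C}
  T[3,3] 'c' = {B,C,T2}  orig:{B,C}
  T[4,4] 'c' = {B,C,T2}  orig:{B,C}
  T[5,5] 'c' = {B,C,T2}  orig:{B,C}
  T[6,6] 'b' = {A,T0}  orig:{A}
  T[7,7] 'c' = {B,C,T2}  orig:{B,C}
  T[8,8] 'c' = {B,C,T2}  orig:{B,C}
  T[0,1] 'bc' = {B,S}
  T[1,2] 'cc' = {B,C,S}
  T[2,3] 'cc' = {B,C,S}
  T[3,4] 'cc' = {B,C,S}
  T[4,5] 'cc' = {B,C,S}
  T[5,6] 'cb' = {A,B,S}
  T[6,7] 'bc' = {B,S}
  T[7,8] 'cc' = {B,C,S}
  T[0,2] 'bcc' = {B,S}
  T[1,3] 'ccc' = {B,C,S}
  T[2,4] 'ccc' = {B,C,S}
  T[3,5] 'ccc' = {B,C,S}
  T[4,6] 'ccb' = {A,B,S}
  T[5,7] 'cbc' = {B,S}
  T[6,8] 'bcc' = {B,S}
  T[0,3] 'bccc' = {B,S}
  T[1,4] 'cccc' = {B,C,S}
  T[2,5] 'cccc' = {B,C,S}
  T[3,6] 'cccb' = {A,B,S}
  T[4,7] 'ccbc' = {B,S}
  T[5,8] 'cbcc' = {B,S}
  T[0,4] 'bcccc' = {B,S}
  T[1,5] 'ccccc' = {B,C,S}
  T[2,6] 'ccccb' = {A,B,S}
  T[3,7] 'cccbc' = {B,S}
  T[4,8] 'ccbcc' = {B,S}
  T[0,5] 'bccccc' = {B,S}
  T[1,6] 'cccccb' = {A,B,S}
  T[2,7] 'ccccbc' = {B,S}
  T[3,8] 'cccbcc' = {B,S}
  T[0,6] 'bcccccb' = {A}
  T[1,7] 'cccccbc' = {B,S}
  T[2,8] 'ccccbcc' = {B,S}
  T[0,7] 'bcccccbc' = ∅
  T[1,8] 'cccccbcc' = {B,S}
  T[0,8] 'bcccccbcc' = ∅

S ∉ T[0,8] ⇒ NO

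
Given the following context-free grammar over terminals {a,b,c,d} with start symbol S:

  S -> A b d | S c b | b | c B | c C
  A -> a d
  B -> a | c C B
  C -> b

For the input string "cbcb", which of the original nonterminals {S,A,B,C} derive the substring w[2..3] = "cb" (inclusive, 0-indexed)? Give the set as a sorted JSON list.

CNF form of G:
  S -> A X5 | S X6 | T2 B | T2 C | b
  A -> T0 T1
  B -> T2 X4 | a
  C -> b
  T0 -> a
  T1 -> d
  T2 -> c
  T3 -> b
  X4 -> C B
  X5 -> T3 T1
  X6 -> T2 T3

CYK fill, restricted to cells inside w[2..3]:
  T[2,2] 'c' = {T2}  orig:{}
  T[3,3] 'b' = {C,S,T3}  orig:{C,S}
  T[2,3] 'cb' = {S,X6}  orig:{S}

Original NTs in T[2,3] deriving "cb": ["S"]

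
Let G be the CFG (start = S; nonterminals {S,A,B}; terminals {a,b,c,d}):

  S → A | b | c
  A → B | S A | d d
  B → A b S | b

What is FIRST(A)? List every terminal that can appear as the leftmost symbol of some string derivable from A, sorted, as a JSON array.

FIRST iteration:
round 1:
  A via A→d d: +{d}
  B via B→A b S: +{d}
  B via B→b: +{b}
  S via S→A: +{d}
  S via S→b: +{b}
  S via S→c: +{c}
  FIRST(S)={b,c,d}  FIRST(A)={d}  FIRST(B)={b,d}
round 2:
  A via A→B: +{b}
  A via A→S A: +{c}
  B via B→A b S: +{c}
  FIRST(S)={b,c,d}  FIRST(A)={b,c,d}  FIRST(B)={b,c,d}
round 3: (stable)
  FIRST(S)={b,c,d}  FIRST(A)={b,c,d}  FIRST(B)={b,c,d}

FIRST(A) = ["b", "c", "d"]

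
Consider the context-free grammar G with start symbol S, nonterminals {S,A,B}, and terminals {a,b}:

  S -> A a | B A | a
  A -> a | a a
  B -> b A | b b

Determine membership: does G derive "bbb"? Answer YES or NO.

Convert to CNF:
  S -> A T0 | B A | a
  A -> T0 T0 | a
  B -> T1 A | T1 T1
  T0 -> a
  T1 -> b

CYK table (by increasing span):
  [0..0]={T1}  "b"  orig:{}
  [1..1]={T1}  "b"  orig:{}
  [2..2]={T1}  "b"  orig:{}
  [0..1]={B}  "bb"
  [1..2]={B}  "bb"
  [0..2]=∅  "bbb"

S ∉ T[0,2] ⇒ NO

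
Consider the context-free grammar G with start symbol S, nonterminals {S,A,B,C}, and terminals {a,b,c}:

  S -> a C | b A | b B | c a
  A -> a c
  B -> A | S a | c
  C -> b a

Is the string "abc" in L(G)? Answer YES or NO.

Convert to CNF:
  S -> T0 C | T1 T0 | T2 A | T2 B
  A -> T0 T1
  B -> S T0 | T0 T1 | c
  C -> T2 T0
  T0 -> a
  T1 -> c
  T2 -> b

CYK table (by increasing span):
  T[0,0] 'a' = {T0}  orig:{}
  T[1,1] 'b' = {T2}  orig:{}
  T[2,2] 'c' = {B,T1}  orig:{B}
  T[0,1] 'ab' = ∅
  T[1,2] 'bc' = {S}
  T[0,2] 'abc' = ∅

S ∉ T[0,2] ⇒ NO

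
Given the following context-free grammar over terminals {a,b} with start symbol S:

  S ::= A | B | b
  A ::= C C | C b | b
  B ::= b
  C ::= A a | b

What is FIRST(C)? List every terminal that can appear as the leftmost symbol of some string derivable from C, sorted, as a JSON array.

FIRST sets, iterate to fixpoint:
iter 1:
  A via A→b: +{b}
  B via B→b: +{b}
  C via C→A a: +{b}
  S via S→A: +{b}
  S: {b}  A: {b}  B: {b}  C: {b}
iter 2: — fixpoint
  S: {b}  A: {b}  B: {b}  C: {b}

FIRST(C) = ["b"]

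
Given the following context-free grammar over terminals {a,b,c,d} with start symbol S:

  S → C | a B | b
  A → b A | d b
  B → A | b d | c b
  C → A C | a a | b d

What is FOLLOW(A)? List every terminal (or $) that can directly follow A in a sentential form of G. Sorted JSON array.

FIRST iteration:
round 1:
  A via A→b A: +{b}
  A via A→d b: +{d}
  B via B→A: +{b,d}
  B via B→c b: +{c}
  C via C→A C: +{b,d}
  C via C→a a: +{a}
  S via S→C: +{a,b,d}
  S: {a,b,d}  A: {b,d}  B: {b,c,d}  C: {a,b,d}
round 2: (stable)
  S: {a,b,d}  A: {b,d}  B: {b,c,d}  C: {a,b,d}

FOLLOW iteration:
initialize: $ ∈ FOLLOW(S)
round 1:
  C→A C: FOLLOW(A) ⊇ FIRST(C) = {a,b,d}; new: +{a,b,d}
  S→C: FOLLOW(C) ⊇ FOLLOW(S) ⊇ {$}; new: +{$}
  S→a B: FOLLOW(B) ⊇ FOLLOW(S) ⊇ {$}; new: +{$}
  FOLLOW(S)={$}  FOLLOW(A)={a,b,d}  FOLLOW(B)={$}  FOLLOW(C)={$}
round 2:
  B→A: FOLLOW(A) ⊇ FOLLOW(B) ⊇ {$}; new: +{$}
  FOLLOW(S)={$}  FOLLOW(A)={$,a,b,d}  FOLLOW(B)={$}  FOLLOW(C)={$}
round 3: (stable)
  FOLLOW(S)={$}  FOLLOW(A)={$,a,b,d}  FOLLOW(B)={$}  FOLLOW(C)={$}

FOLLOW(A) = ["$", "a", "b", "d"]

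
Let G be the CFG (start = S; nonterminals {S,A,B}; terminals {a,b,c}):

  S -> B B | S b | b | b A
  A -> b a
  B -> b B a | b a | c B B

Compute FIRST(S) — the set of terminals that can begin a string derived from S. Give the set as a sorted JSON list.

FIRST iteration:
[1]
  A via A→b a: +{b}
  B via B→b B a: +{b}
  B via B→c B B: +{c}
  S via S→B B: +{b,c}
  S: {b,c}  A: {b}  B: {b,c}
[2] (no change)
  S: {b,c}  A: {b}  B: {b,c}

FIRST(S) = ["b", "c"]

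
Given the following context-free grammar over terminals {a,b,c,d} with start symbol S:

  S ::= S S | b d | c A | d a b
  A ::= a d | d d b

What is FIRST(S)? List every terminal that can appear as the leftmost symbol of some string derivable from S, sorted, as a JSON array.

FIRST iteration:
round 1:
  A via A→a d: +{a}
  A via A→d d b: +{d}
  S via S→b d: +{b}
  S via S→c A: +{c}
  S via S→d a b: +{d}
  S: {b,c,d}  A: {a,d}
round 2: — fixpoint
  S: {b,c,d}  A: {a,d}

FIRST(S) = ["b", "c", "d"]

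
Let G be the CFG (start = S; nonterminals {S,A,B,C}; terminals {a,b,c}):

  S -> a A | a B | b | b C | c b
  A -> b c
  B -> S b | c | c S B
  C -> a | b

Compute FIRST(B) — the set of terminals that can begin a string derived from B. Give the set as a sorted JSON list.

FIRST sets, iterate to fixpoint:
iter 1:
  A via A→b c: +{b}
  B via B→c: +{c}
  C via C→a: +{a}
  C via C→b: +{b}
  S via S→a A: +{a}
  S via S→b: +{b}
  S via S→c b: +{c}
  S: {a,b,c}  A: {b}  B: {c}  C: {a,b}
iter 2:
  B via B→S b: +{a,b}
  S: {a,b,c}  A: {b}  B: {a,b,c}  C: {a,b}
iter 3: done
  S: {a,b,c}  A: {b}  B: {a,b,c}  C: {a,b}

FIRST(B) = ["a", "b", "c"]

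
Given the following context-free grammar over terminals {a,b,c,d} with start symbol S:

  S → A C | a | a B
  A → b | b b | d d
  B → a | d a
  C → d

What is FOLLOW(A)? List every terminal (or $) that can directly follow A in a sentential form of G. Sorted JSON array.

FIRST iteration:
[1]
  A via A→b: +{b}
  A via A→d d: +{d}
  B via B→a: +{a}
  B via B→d a: +{d}
  C via C→d: +{d}
  S via S→A C: +{b,d}
  S via S→a: +{a}
  FIRST[S]={a,b,d}  FIRST[A]={b,d}  FIRST[B]={a,d}  FIRST[C]={d}
[2] — fixpoint
  FIRST[S]={a,b,d}  FIRST[A]={b,d}  FIRST[B]={a,d}  FIRST[C]={d}

FOLLOW iteration:
FOLLOW(S) := {$}
[1]
  S→A C: FOLLOW(A) ⊇ FIRST(C) = {d}; new: +{d}
  S→A C: FOLLOW(C) ⊇ FOLLOW(S) ⊇ {$}; new: +{$}
  S→a B: FOLLOW(B) ⊇ FOLLOW(S) ⊇ {$}; new: +{$}
  S: {$}  A: {d}  B: {$}  C: {$}
[2] — fixpoint
  S: {$}  A: {d}  B: {$}  C: {$}

FOLLOW(A) = ["d"]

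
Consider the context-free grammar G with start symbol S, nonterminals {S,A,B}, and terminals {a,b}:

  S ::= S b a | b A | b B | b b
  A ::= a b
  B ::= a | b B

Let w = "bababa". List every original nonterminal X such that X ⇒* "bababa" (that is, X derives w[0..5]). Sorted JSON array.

CNF form of G:
  S -> S X2 | T1 A | T1 B | T1 T1
  A -> T0 T1
  B -> T1 B | a
  T0 -> a
  T1 -> b
  X2 -> T1 T0

Fill CYK table bottom-up (cells [i..j] with 0 ≤ i ≤ j ≤ 5 only):
  T[0,0] 'b' = {T1}  orig:{}
  T[1,1] 'a' = {B,T0}  orig:{B}
  T[2,2] 'b' = {T1}  orig:{}
  T[3,3] 'a' = {B,T0}  orig:{B}
  T[4,4] 'b' = {T1}  orig:{}
  T[5,5] 'a' = {B,T0}  orig:{B}
  T[0,1] 'ba' = {B,S,X2}  orig:{B,S}
  T[1,2] 'ab' = {A}
  T[2,3] 'ba' = {B,S,X2}  orig:{B,S}
  T[3,4] 'ab' = {A}
  T[4,5] 'ba' = {B,S,X2}  orig:{B,S}
  T[0,2] 'bab' = {S}
  T[1,3] 'aba' = ∅
  T[2,4] 'bab' = {S}
  T[3,5] 'aba' = ∅
  T[0,3] 'baba' = {S}
  T[1,4] 'abab' = ∅
  T[2,5] 'baba' = {S}
  T[0,4] 'babab' = ∅
  T[1,5] 'ababa' = ∅
  T[0,5] 'bababa' = {S}

Original NTs in T[0,5] deriving "bababa": ["S"]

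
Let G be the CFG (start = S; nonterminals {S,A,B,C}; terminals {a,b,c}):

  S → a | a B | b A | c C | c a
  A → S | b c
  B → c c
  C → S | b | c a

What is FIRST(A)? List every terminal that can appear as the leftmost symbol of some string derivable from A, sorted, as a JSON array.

Compute FIRST by fixpoint:
iter 1:
  A via A→b c: +{b}
  B via B→c c: +{c}
  C via C→b: +{b}
  C via C→c a: +{c}
  S via S→a: +{a}
  S via S→b A: +{b}
  S via S→c C: +{c}
  S: {a,b,c}  A: {b}  B: {c}  C: {b,c}
iter 2:
  A via A→S: +{a,c}
  C via C→S: +{a}
  S: {a,b,c}  A: {a,b,c}  B: {c}  C: {a,b,c}
iter 3: — fixpoint
  S: {a,b,c}  A: {a,b,c}  B: {c}  C: {a,b,c}

FIRST(A) = ["a", "b", "c"]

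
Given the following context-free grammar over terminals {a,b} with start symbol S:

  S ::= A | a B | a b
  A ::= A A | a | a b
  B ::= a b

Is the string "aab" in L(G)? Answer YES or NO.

CNF form of G:
  S -> A A | T0 B | T0 T1 | a
  A -> A A | T0 T1 | a
  B -> T0 T1
  T0 -> a
  T1 -> b

Fill CYK table bottom-up:
  T[0,0] 'a' = {A,S,T0}  orig:{A,S}
  T[1,1] 'a' = {A,S,T0}  orig:{A,S}
  T[2,2] 'b' = {T1}  orig:{}
  T[0,1] 'aa' = {A,S}
  T[1,2] 'ab' = {A,B,S}
  T[0,2] 'aab' = {A,S}

S ∈ T[0,2] ⇒ YES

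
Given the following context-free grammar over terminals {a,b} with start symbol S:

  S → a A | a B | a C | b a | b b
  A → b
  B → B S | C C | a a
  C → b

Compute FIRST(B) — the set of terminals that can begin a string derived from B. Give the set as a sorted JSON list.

FIRST iteration:
pass 1:
  A via A→b: +{b}
  B via B→a a: +{a}
  C via C→b: +{b}
  S via S→a A: +{a}
  S via S→b a: +{b}
  FIRST[S]={a,b}  FIRST[A]={b}  FIRST[B]={a}  FIRST[C]={b}
pass 2:
  B via B→C C: +{b}
  FIRST[S]={a,b}  FIRST[A]={b}  FIRST[B]={a,b}  FIRST[C]={b}
pass 3: (no change)
  FIRST[S]={a,b}  FIRST[A]={b}  FIRST[B]={a,b}  FIRST[C]={b}

FIRST(B) = ["a", "b"]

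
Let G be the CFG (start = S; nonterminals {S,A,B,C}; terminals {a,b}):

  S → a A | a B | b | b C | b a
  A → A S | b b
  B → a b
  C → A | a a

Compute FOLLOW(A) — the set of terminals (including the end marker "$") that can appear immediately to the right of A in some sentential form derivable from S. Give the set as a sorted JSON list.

Compute FIRST by fixpoint:
iter 1:
  A via A→b b: +{b}
  B via B→a b: +{a}
  C via C→A: +{b}
  C via C→a a: +{a}
  S via S→a A: +{a}
  S via S→b: +{b}
  S: {a,b}  A: {b}  B: {a}  C: {a,b}
iter 2: done
  S: {a,b}  A: {b}  B: {a}  C: {a,b}

FOLLOW sets:
seed FOLLOW(S) with $
iter 1:
  A→A S: FOLLOW(A) ⊇ FIRST(S) = {a,b}; new: +{a,b}
  A→A S: FOLLOW(S) ⊇ FOLLOW(A) ⊇ {a,b}; new: +{a,b}
  S→a A: FOLLOW(A) ⊇ FOLLOW(S) ⊇ {$,a,b}; new: +{$}
  S→a B: FOLLOW(B) ⊇ FOLLOW(S) ⊇ {$,a,b}; new: +{$,a,b}
  S→b C: FOLLOW(C) ⊇ FOLLOW(S) ⊇ {$,a,b}; new: +{$,a,b}
  S: {$,a,b}  A: {$,a,b}  B: {$,a,b}  C: {$,a,b}
iter 2: — fixpoint
  S: {$,a,b}  A: {$,a,b}  B: {$,a,b}  C: {$,a,b}

FOLLOW(A) = ["$", "a", "b"]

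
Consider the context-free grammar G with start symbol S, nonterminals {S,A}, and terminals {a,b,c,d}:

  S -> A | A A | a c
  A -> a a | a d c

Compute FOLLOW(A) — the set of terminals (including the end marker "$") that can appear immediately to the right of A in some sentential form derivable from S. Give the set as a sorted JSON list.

FIRST iteration:
pass 1:
  A via A→a a: +{a}
  S via S→A: +{a}
  FIRST[S]={a}  FIRST[A]={a}
pass 2: — fixpoint
  FIRST[S]={a}  FIRST[A]={a}

FOLLOW sets:
initialize: $ ∈ FOLLOW(S)
pass 1:
  S→A: FOLLOW(A) ⊇ FOLLOW(S) ⊇ {$}; new: +{$}
  S→A A: FOLLOW(A) ⊇ FIRST(A) = {a}; new: +{a}
  FOLLOW[S]={$}  FOLLOW[A]={$,a}
pass 2: (no change)
  FOLLOW[S]={$}  FOLLOW[A]={$,a}

FOLLOW(A) = ["$", "a"]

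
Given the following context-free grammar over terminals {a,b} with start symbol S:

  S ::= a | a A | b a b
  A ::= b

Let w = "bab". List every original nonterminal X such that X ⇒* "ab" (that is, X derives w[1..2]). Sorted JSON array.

CNF form of G:
  S -> T0 A | T1 X2 | a
  A -> b
  T0 -> a
  T1 -> b
  X2 -> T0 T1

Fill CYK table bottom-up, restricted to cells inside w[1..2]:
  [1..1]={S,T0}  "a"  orig:{S}
  [2..2]={A,T1}  "b"  orig:{A}
  [1..2]={S,X2}  "ab"  orig:{S}

Original NTs in T[1,2] deriving "ab": ["S"]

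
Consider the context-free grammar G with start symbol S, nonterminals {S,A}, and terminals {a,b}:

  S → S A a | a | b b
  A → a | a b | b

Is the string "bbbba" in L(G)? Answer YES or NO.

CNF form of G:
  S -> S X2 | T1 T1 | a
  A -> T0 T1 | a | b
  T0 -> a
  T1 -> b
  X2 -> A T0

CYK table (by increasing span):
  T[0,0] 'b' = {A,T1}  orig:{A}
  T[1,1] 'b' = {A,T1}  orig:{A}
  T[2,2] 'b' = {A,T1}  orig:{A}
  T[3,3] 'b' = {A,T1}  orig:{A}
  T[4,4] 'a' = {A,S,T0}  orig:{A,S}
  T[0,1] 'bb' = {S}
  T[1,2] 'bb' = {S}
  T[2,3] 'bb' = {S}
  T[3,4] 'ba' = {X2}  orig:{}
  T[0,2] 'bbb' = ∅
  T[1,3] 'bbb' = ∅
  T[2,4] 'bba' = ∅
  T[0,3] 'bbbb' = ∅
  T[1,4] 'bbba' = {S}
  T[0,4] 'bbbba' = ∅

S ∉ T[0,4] ⇒ NO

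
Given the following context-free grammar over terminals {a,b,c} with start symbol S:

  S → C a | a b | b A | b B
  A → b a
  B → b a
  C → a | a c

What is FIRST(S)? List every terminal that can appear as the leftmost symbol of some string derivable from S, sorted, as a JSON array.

Compute FIRST by fixpoint:
pass 1:
  A via A→b a: +{b}
  B via B→b a: +{b}
  C via C→a: +{a}
  S via S→C a: +{a}
  S via S→b A: +{b}
  S: {a,b}  A: {b}  B: {b}  C: {a}
pass 2: (no change)
  S: {a,b}  A: {b}  B: {b}  C: {a}

FIRST(S) = ["a", "b"]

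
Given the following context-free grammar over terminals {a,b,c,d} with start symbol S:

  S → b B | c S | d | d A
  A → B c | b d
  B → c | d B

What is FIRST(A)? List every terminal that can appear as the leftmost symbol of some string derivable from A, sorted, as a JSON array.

FIRST sets, iterate to fixpoint:
[1]
  A via A→b d: +{b}
  B via B→c: +{c}
  B via B→d B: +{d}
  S via S→b B: +{b}
  S via S→c S: +{c}
  S via S→d: +{d}
  FIRST(S)={b,c,d}  FIRST(A)={b}  FIRST(B)={c,d}
[2]
  A via A→B c: +{c,d}
  FIRST(S)={b,c,d}  FIRST(A)={b,c,d}  FIRST(B)={c,d}
[3] — fixpoint
  FIRST(S)={b,c,d}  FIRST(A)={b,c,d}  FIRST(B)={c,d}

FIRST(A) = ["b", "c", "d"]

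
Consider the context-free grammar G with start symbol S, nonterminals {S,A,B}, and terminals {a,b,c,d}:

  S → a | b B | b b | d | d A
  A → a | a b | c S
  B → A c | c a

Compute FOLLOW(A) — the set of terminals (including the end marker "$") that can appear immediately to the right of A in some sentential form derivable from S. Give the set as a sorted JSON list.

FIRST iteration:
iter 1:
  A via A→a: +{a}
  A via A→c S: +{c}
  B via B→A c: +{a,c}
  S via S→a: +{a}
  S via S→b B: +{b}
  S via S→d: +{d}
  S: {a,b,d}  A: {a,c}  B: {a,c}
iter 2: — fixpoint
  S: {a,b,d}  A: {a,c}  B: {a,c}

FOLLOW iteration:
FOLLOW(S) := {$}
[1]
  B→A c: FOLLOW(A) ⊇ FIRST(c) = {c}; new: +{c}
  S→b B: FOLLOW(B) ⊇ FOLLOW(S) ⊇ {$}; new: +{$}
  S→d A: FOLLOW(A) ⊇ FOLLOW(S) ⊇ {$}; new: +{$}
  S: {$}  A: {$,c}  B: {$}
[2]
  A→c S: FOLLOW(S) ⊇ FOLLOW(A) ⊇ {$,c}; new: +{c}
  S→b B: FOLLOW(B) ⊇ FOLLOW(S) ⊇ {$,c}; new: +{c}
  S: {$,c}  A: {$,c}  B: {$,c}
[3] done
  S: {$,c}  A: {$,c}  B: {$,c}

FOLLOW(A) = ["$", "c"]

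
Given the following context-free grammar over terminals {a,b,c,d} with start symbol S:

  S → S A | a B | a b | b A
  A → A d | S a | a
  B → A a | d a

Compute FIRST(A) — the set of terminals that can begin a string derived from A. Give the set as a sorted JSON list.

Compute FIRST by fixpoint:
pass 1:
  A via A→a: +{a}
  B via B→A a: +{a}
  B via B→d a: +{d}
  S via S→a B: +{a}
  S via S→b A: +{b}
  FIRST[S]={a,b}  FIRST[A]={a}  FIRST[B]={a,d}
pass 2:
  A via A→S a: +{b}
  B via B→A a: +{b}
  FIRST[S]={a,b}  FIRST[A]={a,b}  FIRST[B]={a,b,d}
pass 3: done
  FIRST[S]={a,b}  FIRST[A]={a,b}  FIRST[B]={a,b,d}

FIRST(A) = ["a", "b"]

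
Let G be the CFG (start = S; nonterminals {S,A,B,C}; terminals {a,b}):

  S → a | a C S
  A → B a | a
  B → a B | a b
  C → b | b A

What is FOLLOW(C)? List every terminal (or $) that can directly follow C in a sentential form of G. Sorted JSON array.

FIRST iteration:
round 1:
  A via A→a: +{a}
  B via B→a B: +{a}
  C via C→b: +{b}
  S via S→a: +{a}
  FIRST[S]={a}  FIRST[A]={a}  FIRST[B]={a}  FIRST[C]={b}
round 2: (no change)
  FIRST[S]={a}  FIRST[A]={a}  FIRST[B]={a}  FIRST[C]={b}

Compute FOLLOW by fixpoint:
initialize: $ ∈ FOLLOW(S)
round 1:
  A→B a: FOLLOW(B) ⊇ FIRST(a) = {a}; new: +{a}
  S→a C S: FOLLOW(C) ⊇ FIRST(S) = {a}; new: +{a}
  FOLLOW(S)={$}  FOLLOW(A)={}  FOLLOW(B)={a}  FOLLOW(C)={a}
round 2:
  C→b A: FOLLOW(A) ⊇ FOLLOW(C) ⊇ {a}; new: +{a}
  FOLLOW(S)={$}  FOLLOW(A)={a}  FOLLOW(B)={a}  FOLLOW(C)={a}
round 3: done
  FOLLOW(S)={$}  FOLLOW(A)={a}  FOLLOW(B)={a}  FOLLOW(C)={a}

FOLLOW(C) = ["a"]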